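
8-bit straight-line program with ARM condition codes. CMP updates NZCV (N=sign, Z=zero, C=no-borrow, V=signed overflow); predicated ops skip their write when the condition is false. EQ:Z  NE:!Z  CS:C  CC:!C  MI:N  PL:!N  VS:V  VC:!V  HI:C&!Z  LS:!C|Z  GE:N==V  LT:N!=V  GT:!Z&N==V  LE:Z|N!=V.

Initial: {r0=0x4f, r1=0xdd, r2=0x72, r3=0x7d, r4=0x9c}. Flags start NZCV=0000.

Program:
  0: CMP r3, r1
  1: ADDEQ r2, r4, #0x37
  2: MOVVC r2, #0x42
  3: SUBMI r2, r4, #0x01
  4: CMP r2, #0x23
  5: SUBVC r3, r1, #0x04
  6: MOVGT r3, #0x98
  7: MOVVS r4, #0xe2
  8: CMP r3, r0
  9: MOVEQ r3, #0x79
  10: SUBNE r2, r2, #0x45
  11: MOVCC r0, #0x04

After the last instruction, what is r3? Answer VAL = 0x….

VAL = 0x7d

[0] flags=1001 → (cmp)
[1] flags=1001 EQ?F → skip
[2] flags=1001 VC?F → skip
[3] flags=1001 MI?T → r2=0x9b
[4] flags=0011 → (cmp)
[5] flags=0011 VC?F → skip
[6] flags=0011 GT?F → skip
[7] flags=0011 VS?T → r4=0xe2
[8] flags=0010 → (cmp)
[9] flags=0010 EQ?F → skip
[10] flags=0010 NE?T → r2=0x56
[11] flags=0010 CC?F → skip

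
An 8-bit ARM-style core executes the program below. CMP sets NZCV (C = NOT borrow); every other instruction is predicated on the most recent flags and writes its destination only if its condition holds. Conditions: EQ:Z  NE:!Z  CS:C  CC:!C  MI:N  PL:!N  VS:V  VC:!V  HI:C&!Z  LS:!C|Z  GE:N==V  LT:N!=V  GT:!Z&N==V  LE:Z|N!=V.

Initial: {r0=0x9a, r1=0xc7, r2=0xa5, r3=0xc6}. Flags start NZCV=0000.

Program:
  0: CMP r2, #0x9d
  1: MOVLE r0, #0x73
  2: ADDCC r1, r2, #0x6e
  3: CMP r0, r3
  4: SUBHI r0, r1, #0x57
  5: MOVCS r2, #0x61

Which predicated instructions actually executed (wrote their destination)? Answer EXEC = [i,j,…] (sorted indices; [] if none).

0: ✓ CMP  NZCV=0010
1: · MOVLE
2: · ADDCC
3: ✓ CMP  NZCV=1000
4: · SUBHI
5: · MOVCS

EXEC = []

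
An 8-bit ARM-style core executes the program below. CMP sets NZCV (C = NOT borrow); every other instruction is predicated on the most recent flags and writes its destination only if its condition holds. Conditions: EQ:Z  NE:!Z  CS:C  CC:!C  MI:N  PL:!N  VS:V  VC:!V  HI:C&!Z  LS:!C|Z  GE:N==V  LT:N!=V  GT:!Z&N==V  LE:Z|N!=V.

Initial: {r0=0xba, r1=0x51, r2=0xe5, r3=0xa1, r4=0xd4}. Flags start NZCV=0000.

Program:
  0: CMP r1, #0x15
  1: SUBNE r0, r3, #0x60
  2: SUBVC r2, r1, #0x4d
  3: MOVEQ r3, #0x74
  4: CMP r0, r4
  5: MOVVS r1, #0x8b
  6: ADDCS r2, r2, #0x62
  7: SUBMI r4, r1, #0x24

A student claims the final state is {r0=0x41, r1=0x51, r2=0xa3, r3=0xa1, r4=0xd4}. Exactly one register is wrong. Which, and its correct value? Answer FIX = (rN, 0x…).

FIX = (r2, 0x04)

0: ✓ CMP  NZCV=0010
1: ✓ SUBNE  r0←0x41
2: ✓ SUBVC  r2←0x04
3: · MOVEQ
4: ✓ CMP  NZCV=0000
5: · MOVVS
6: · ADDCS
7: · SUBMI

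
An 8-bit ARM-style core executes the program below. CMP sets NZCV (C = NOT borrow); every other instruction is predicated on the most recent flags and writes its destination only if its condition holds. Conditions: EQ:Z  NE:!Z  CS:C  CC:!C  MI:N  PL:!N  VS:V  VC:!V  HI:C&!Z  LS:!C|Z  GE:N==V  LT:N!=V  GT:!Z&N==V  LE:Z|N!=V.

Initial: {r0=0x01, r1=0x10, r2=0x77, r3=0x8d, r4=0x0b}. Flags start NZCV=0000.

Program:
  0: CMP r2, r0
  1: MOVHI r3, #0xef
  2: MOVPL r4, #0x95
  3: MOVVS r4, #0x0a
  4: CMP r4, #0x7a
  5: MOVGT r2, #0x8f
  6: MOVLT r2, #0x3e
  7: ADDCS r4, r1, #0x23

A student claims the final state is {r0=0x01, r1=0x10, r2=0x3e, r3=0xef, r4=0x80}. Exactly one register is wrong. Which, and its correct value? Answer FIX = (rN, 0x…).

FIX = (r4, 0x33)

0: ✓ CMP  NZCV=0010
1: ✓ MOVHI  r3←0xef
2: ✓ MOVPL  r4←0x95
3: · MOVVS
4: ✓ CMP  NZCV=0011
5: · MOVGT
6: ✓ MOVLT  r2←0x3e
7: ✓ ADDCS  r4←0x33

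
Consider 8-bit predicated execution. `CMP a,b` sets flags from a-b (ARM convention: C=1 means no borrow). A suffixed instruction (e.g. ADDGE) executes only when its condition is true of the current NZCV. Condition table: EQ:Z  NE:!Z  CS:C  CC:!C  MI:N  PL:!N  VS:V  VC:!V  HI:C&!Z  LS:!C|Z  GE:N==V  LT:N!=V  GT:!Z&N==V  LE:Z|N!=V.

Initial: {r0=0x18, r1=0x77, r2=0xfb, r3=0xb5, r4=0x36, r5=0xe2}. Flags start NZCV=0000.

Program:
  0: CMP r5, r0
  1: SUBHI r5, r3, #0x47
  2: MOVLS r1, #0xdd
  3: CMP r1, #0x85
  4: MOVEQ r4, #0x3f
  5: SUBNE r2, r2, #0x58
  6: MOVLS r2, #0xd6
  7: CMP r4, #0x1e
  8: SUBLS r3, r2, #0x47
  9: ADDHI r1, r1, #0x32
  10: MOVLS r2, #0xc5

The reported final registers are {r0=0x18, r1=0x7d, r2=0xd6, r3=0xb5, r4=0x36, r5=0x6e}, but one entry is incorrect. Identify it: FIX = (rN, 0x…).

FIX = (r1, 0xa9)

0: ✓ CMP  NZCV=1010
1: ✓ SUBHI  r5←0x6e
2: · MOVLS
3: ✓ CMP  NZCV=1001
4: · MOVEQ
5: ✓ SUBNE  r2←0xa3
6: ✓ MOVLS  r2←0xd6
7: ✓ CMP  NZCV=0010
8: · SUBLS
9: ✓ ADDHI  r1←0xa9
10: · MOVLS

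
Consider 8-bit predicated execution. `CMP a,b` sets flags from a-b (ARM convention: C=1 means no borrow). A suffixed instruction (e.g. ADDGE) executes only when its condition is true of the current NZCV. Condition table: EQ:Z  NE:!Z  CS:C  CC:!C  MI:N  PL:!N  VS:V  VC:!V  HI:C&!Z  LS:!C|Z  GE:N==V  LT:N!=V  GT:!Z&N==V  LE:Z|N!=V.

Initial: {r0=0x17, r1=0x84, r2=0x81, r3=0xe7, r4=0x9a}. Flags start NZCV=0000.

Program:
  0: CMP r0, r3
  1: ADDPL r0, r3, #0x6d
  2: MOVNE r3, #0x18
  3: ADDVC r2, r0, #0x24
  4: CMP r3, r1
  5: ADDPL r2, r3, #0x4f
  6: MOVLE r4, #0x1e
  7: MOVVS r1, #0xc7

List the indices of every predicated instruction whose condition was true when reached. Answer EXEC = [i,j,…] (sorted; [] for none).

EXEC = [1,2,3,7]

0: ✓ CMP  NZCV=0000
1: ✓ ADDPL  r0←0x54
2: ✓ MOVNE  r3←0x18
3: ✓ ADDVC  r2←0x78
4: ✓ CMP  NZCV=1001
5: · ADDPL
6: · MOVLE
7: ✓ MOVVS  r1←0xc7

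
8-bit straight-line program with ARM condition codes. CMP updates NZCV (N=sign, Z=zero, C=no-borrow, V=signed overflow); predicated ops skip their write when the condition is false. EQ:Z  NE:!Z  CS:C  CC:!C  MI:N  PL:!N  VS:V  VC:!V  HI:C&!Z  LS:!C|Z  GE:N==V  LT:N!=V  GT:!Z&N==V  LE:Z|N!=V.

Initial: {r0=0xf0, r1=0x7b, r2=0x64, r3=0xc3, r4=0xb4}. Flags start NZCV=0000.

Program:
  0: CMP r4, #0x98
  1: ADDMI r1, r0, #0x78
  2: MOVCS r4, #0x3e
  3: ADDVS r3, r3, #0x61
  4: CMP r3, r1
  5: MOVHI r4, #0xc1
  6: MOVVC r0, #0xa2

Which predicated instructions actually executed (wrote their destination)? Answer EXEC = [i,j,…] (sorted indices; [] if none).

0: ✓ CMP  NZCV=0010
1: · ADDMI
2: ✓ MOVCS  r4←0x3e
3: · ADDVS
4: ✓ CMP  NZCV=0011
5: ✓ MOVHI  r4←0xc1
6: · MOVVC

EXEC = [2,5]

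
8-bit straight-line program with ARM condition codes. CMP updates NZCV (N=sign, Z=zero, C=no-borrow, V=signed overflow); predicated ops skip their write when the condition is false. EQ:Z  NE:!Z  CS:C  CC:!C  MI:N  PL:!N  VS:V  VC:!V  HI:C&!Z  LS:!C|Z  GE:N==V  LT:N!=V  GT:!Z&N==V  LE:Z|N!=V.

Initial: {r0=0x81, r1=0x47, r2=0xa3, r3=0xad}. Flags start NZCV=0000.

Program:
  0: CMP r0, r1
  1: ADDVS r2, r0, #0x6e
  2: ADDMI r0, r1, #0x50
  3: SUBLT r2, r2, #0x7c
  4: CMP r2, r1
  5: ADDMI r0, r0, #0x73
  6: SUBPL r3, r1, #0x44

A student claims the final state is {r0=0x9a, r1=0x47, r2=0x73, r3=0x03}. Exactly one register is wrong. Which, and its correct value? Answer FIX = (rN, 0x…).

[0] flags=0011 → (cmp)
[1] flags=0011 VS?T → r2=0xef
[2] flags=0011 MI?F → skip
[3] flags=0011 LT?T → r2=0x73
[4] flags=0010 → (cmp)
[5] flags=0010 MI?F → skip
[6] flags=0010 PL?T → r3=0x03

FIX = (r0, 0x81)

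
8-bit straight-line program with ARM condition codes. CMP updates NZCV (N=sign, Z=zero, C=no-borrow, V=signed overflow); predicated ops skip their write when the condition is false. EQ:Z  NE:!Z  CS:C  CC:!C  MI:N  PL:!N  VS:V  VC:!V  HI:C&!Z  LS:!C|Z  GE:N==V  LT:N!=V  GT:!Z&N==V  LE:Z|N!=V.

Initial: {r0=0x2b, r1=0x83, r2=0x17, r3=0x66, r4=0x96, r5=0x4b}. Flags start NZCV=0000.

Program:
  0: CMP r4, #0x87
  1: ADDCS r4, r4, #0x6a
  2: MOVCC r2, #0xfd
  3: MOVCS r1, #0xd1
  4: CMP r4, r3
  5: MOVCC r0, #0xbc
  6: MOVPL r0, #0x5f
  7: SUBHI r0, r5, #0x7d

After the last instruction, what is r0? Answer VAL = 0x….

VAL = 0xbc

[0] flags=0010 → (cmp)
[1] flags=0010 CS?T → r4=0x00
[2] flags=0010 CC?F → skip
[3] flags=0010 CS?T → r1=0xd1
[4] flags=1000 → (cmp)
[5] flags=1000 CC?T → r0=0xbc
[6] flags=1000 PL?F → skip
[7] flags=1000 HI?F → skip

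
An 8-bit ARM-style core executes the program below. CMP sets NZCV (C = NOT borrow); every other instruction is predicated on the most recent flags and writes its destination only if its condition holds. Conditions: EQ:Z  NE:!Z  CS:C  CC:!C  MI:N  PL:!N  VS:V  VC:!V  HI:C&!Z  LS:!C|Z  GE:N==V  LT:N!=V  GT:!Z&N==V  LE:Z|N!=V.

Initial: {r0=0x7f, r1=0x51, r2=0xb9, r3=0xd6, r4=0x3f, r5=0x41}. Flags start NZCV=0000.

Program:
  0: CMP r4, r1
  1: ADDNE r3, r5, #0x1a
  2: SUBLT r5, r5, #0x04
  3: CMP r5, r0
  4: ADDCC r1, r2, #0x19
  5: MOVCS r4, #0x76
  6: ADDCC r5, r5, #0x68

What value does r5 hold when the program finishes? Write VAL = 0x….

0: ✓ CMP  NZCV=1000
1: ✓ ADDNE  r3←0x5b
2: ✓ SUBLT  r5←0x3d
3: ✓ CMP  NZCV=1000
4: ✓ ADDCC  r1←0xd2
5: · MOVCS
6: ✓ ADDCC  r5←0xa5

VAL = 0xa5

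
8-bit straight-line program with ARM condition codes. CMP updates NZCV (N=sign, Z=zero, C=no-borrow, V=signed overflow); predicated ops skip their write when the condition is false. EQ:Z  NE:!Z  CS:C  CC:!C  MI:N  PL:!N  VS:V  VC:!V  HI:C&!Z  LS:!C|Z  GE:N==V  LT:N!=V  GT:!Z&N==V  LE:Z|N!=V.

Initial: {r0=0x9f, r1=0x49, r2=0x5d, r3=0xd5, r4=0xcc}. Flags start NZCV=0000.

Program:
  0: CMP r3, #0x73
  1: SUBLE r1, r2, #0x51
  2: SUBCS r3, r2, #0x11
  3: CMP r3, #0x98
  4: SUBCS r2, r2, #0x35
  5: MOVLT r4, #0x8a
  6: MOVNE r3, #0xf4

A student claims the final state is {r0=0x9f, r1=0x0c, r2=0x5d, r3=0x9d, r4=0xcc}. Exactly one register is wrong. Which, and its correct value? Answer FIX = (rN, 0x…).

[0] flags=0011 → (cmp)
[1] flags=0011 LE?T → r1=0x0c
[2] flags=0011 CS?T → r3=0x4c
[3] flags=1001 → (cmp)
[4] flags=1001 CS?F → skip
[5] flags=1001 LT?F → skip
[6] flags=1001 NE?T → r3=0xf4

FIX = (r3, 0xf4)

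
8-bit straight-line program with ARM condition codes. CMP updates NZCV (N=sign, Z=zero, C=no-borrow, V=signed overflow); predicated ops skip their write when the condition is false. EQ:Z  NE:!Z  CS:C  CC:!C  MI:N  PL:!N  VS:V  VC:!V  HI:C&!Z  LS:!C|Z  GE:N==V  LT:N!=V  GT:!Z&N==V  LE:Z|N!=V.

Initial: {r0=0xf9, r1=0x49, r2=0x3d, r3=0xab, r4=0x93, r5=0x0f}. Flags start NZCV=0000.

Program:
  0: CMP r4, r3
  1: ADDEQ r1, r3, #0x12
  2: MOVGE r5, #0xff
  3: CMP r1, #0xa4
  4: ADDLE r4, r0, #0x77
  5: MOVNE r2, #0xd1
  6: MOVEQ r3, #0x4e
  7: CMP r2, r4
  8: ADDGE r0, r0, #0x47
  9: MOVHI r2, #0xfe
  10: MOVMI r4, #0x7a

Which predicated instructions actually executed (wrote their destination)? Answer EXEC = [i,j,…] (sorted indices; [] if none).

EXEC = [5,8,9]

0: ✓ CMP  NZCV=1000
1: · ADDEQ
2: · MOVGE
3: ✓ CMP  NZCV=1001
4: · ADDLE
5: ✓ MOVNE  r2←0xd1
6: · MOVEQ
7: ✓ CMP  NZCV=0010
8: ✓ ADDGE  r0←0x40
9: ✓ MOVHI  r2←0xfe
10: · MOVMI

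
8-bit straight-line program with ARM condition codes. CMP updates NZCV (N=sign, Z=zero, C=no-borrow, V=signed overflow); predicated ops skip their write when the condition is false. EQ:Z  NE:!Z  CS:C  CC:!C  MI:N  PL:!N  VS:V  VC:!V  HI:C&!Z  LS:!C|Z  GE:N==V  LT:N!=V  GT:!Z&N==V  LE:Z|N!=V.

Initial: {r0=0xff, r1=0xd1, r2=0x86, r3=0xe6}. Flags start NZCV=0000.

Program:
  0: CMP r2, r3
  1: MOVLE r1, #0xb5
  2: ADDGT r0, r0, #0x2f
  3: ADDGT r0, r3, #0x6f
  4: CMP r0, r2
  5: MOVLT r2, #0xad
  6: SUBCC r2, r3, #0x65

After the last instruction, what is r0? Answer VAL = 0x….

VAL = 0xff

[0] flags=1000 → (cmp)
[1] flags=1000 LE?T → r1=0xb5
[2] flags=1000 GT?F → skip
[3] flags=1000 GT?F → skip
[4] flags=0010 → (cmp)
[5] flags=0010 LT?F → skip
[6] flags=0010 CC?F → skip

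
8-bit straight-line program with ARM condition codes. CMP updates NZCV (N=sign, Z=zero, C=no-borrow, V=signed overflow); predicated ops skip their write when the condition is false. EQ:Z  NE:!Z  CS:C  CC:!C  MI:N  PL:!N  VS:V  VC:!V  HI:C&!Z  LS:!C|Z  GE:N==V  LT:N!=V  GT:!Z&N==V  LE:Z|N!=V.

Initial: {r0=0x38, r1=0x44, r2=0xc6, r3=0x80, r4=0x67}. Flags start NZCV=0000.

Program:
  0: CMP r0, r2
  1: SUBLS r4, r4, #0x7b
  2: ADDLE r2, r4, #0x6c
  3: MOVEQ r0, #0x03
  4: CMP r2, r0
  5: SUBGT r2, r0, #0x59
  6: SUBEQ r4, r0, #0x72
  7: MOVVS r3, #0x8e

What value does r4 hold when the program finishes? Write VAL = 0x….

VAL = 0xec

0: ✓ CMP  NZCV=0000
1: ✓ SUBLS  r4←0xec
2: · ADDLE
3: · MOVEQ
4: ✓ CMP  NZCV=1010
5: · SUBGT
6: · SUBEQ
7: · MOVVS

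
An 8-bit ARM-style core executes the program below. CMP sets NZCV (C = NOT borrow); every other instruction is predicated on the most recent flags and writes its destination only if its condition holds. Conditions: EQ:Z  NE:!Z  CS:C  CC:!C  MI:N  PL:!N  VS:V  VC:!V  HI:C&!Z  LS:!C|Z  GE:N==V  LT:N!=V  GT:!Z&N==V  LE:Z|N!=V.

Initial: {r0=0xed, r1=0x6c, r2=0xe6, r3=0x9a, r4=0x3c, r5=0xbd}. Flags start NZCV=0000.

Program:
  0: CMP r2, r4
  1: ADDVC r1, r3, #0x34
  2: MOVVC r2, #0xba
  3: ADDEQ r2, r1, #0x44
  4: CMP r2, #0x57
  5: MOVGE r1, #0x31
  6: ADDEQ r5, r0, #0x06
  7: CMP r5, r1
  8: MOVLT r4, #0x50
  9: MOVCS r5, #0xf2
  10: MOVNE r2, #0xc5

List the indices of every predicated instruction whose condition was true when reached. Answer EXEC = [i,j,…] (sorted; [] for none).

0: ✓ CMP  NZCV=1010
1: ✓ ADDVC  r1←0xce
2: ✓ MOVVC  r2←0xba
3: · ADDEQ
4: ✓ CMP  NZCV=0011
5: · MOVGE
6: · ADDEQ
7: ✓ CMP  NZCV=1000
8: ✓ MOVLT  r4←0x50
9: · MOVCS
10: ✓ MOVNE  r2←0xc5

EXEC = [1,2,8,10]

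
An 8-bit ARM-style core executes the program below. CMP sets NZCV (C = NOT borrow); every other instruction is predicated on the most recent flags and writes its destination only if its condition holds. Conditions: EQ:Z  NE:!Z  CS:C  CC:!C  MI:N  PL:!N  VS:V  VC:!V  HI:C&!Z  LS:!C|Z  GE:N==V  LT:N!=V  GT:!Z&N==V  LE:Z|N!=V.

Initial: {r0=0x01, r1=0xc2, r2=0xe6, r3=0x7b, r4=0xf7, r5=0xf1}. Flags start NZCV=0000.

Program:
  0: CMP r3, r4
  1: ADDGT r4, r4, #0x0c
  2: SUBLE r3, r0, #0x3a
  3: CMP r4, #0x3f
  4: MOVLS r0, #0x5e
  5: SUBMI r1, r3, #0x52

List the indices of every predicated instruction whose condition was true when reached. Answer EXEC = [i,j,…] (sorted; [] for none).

[0] flags=1001 → (cmp)
[1] flags=1001 GT?T → r4=0x03
[2] flags=1001 LE?F → skip
[3] flags=1000 → (cmp)
[4] flags=1000 LS?T → r0=0x5e
[5] flags=1000 MI?T → r1=0x29

EXEC = [1,4,5]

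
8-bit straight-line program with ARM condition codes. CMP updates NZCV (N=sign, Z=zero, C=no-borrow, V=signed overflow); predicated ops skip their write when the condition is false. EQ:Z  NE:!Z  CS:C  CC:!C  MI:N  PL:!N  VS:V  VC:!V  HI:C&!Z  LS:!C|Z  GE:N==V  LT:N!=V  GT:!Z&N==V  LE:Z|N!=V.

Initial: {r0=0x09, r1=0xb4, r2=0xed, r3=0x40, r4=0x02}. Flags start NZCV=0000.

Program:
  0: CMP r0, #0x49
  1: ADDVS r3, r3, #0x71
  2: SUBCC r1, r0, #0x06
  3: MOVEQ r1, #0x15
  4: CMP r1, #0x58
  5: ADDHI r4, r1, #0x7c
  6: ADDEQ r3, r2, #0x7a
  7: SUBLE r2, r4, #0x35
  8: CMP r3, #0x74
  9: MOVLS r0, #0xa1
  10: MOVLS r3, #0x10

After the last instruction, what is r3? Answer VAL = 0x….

VAL = 0x10

0: ✓ CMP  NZCV=1000
1: · ADDVS
2: ✓ SUBCC  r1←0x03
3: · MOVEQ
4: ✓ CMP  NZCV=1000
5: · ADDHI
6: · ADDEQ
7: ✓ SUBLE  r2←0xcd
8: ✓ CMP  NZCV=1000
9: ✓ MOVLS  r0←0xa1
10: ✓ MOVLS  r3←0x10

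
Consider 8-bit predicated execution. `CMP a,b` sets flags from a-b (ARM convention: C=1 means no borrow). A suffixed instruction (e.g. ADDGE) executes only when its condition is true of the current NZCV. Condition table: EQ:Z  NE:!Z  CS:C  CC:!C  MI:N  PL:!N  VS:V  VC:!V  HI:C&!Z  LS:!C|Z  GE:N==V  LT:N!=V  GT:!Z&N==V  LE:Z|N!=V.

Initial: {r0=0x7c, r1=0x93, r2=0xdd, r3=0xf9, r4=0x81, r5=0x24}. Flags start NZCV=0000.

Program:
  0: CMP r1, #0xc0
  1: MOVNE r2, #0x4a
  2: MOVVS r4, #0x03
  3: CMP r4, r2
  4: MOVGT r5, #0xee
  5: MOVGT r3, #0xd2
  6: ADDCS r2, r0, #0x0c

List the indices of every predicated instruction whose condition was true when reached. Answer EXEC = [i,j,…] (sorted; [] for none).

EXEC = [1,6]

[0] flags=1000 → (cmp)
[1] flags=1000 NE?T → r2=0x4a
[2] flags=1000 VS?F → skip
[3] flags=0011 → (cmp)
[4] flags=0011 GT?F → skip
[5] flags=0011 GT?F → skip
[6] flags=0011 CS?T → r2=0x88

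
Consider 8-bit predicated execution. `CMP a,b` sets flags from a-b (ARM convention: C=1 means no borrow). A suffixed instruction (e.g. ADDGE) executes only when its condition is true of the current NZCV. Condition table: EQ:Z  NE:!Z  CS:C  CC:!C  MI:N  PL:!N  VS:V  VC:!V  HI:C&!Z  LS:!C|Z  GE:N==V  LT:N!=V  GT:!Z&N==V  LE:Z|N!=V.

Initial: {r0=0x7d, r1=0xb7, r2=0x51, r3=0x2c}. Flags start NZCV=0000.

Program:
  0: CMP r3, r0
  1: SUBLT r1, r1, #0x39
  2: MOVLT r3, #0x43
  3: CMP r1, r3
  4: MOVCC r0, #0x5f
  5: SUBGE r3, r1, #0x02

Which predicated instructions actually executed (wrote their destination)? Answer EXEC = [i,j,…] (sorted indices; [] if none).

[0] flags=1000 → (cmp)
[1] flags=1000 LT?T → r1=0x7e
[2] flags=1000 LT?T → r3=0x43
[3] flags=0010 → (cmp)
[4] flags=0010 CC?F → skip
[5] flags=0010 GE?T → r3=0x7c

EXEC = [1,2,5]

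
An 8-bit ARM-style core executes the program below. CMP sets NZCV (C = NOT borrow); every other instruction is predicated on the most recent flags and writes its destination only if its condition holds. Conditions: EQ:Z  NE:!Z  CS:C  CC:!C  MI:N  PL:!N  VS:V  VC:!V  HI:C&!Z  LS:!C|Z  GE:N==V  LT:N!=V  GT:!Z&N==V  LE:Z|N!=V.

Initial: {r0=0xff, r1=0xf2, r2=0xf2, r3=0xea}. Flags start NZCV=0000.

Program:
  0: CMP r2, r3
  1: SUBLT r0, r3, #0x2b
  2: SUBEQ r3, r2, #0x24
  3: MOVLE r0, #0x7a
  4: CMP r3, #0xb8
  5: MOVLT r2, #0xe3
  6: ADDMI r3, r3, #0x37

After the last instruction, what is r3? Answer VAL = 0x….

VAL = 0xea

0: ✓ CMP  NZCV=0010
1: · SUBLT
2: · SUBEQ
3: · MOVLE
4: ✓ CMP  NZCV=0010
5: · MOVLT
6: · ADDMI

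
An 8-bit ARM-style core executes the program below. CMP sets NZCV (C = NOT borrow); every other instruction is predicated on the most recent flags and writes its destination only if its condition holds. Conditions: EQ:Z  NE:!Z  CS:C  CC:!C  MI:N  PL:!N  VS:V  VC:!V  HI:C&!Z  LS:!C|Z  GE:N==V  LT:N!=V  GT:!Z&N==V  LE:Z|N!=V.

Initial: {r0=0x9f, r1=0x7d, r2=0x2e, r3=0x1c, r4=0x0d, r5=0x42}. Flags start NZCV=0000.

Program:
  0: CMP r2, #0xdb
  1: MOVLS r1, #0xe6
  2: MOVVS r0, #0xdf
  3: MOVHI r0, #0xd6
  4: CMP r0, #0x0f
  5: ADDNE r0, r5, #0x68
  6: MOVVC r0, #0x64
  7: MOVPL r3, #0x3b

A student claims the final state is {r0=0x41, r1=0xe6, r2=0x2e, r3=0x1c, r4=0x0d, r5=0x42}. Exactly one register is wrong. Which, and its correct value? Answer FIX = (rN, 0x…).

[0] flags=0000 → (cmp)
[1] flags=0000 LS?T → r1=0xe6
[2] flags=0000 VS?F → skip
[3] flags=0000 HI?F → skip
[4] flags=1010 → (cmp)
[5] flags=1010 NE?T → r0=0xaa
[6] flags=1010 VC?T → r0=0x64
[7] flags=1010 PL?F → skip

FIX = (r0, 0x64)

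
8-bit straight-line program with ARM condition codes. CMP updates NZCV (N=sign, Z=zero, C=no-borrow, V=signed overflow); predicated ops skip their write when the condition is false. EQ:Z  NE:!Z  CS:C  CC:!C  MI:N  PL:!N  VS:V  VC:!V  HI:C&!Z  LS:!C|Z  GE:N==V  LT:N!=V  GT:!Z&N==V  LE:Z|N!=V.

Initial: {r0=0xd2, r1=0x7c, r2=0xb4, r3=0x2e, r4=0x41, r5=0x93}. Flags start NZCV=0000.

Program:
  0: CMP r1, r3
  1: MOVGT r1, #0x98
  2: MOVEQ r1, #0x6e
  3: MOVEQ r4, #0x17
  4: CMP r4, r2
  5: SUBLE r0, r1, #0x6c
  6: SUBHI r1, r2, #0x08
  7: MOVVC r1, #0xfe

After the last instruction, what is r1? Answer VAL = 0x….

VAL = 0x98

[0] flags=0010 → (cmp)
[1] flags=0010 GT?T → r1=0x98
[2] flags=0010 EQ?F → skip
[3] flags=0010 EQ?F → skip
[4] flags=1001 → (cmp)
[5] flags=1001 LE?F → skip
[6] flags=1001 HI?F → skip
[7] flags=1001 VC?F → skip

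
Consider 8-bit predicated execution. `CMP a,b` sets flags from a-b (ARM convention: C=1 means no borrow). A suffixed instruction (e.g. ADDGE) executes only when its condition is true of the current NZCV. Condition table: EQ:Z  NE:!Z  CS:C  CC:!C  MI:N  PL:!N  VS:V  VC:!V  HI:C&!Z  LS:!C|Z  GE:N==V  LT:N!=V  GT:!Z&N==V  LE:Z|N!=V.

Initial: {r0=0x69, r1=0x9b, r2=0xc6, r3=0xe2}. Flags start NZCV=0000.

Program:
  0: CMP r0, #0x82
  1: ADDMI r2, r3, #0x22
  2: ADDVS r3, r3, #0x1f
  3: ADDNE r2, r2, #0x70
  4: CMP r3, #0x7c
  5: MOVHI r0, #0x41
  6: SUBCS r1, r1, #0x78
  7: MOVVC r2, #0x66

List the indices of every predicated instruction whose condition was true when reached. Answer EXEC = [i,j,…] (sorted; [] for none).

EXEC = [1,2,3,7]

0: ✓ CMP  NZCV=1001
1: ✓ ADDMI  r2←0x04
2: ✓ ADDVS  r3←0x01
3: ✓ ADDNE  r2←0x74
4: ✓ CMP  NZCV=1000
5: · MOVHI
6: · SUBCS
7: ✓ MOVVC  r2←0x66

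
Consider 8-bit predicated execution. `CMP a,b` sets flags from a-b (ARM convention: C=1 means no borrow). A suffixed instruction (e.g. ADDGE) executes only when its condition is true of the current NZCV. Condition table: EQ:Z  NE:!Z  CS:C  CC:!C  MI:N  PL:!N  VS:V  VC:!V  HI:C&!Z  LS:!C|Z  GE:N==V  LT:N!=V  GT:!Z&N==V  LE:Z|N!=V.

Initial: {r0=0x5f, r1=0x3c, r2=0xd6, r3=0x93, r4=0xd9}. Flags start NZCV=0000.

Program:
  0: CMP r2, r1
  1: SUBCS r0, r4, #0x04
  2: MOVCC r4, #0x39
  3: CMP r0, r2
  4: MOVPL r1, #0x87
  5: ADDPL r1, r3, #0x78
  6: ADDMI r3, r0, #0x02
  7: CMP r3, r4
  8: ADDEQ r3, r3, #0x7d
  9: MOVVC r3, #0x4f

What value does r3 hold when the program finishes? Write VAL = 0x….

0: ✓ CMP  NZCV=1010
1: ✓ SUBCS  r0←0xd5
2: · MOVCC
3: ✓ CMP  NZCV=1000
4: · MOVPL
5: · ADDPL
6: ✓ ADDMI  r3←0xd7
7: ✓ CMP  NZCV=1000
8: · ADDEQ
9: ✓ MOVVC  r3←0x4f

VAL = 0x4f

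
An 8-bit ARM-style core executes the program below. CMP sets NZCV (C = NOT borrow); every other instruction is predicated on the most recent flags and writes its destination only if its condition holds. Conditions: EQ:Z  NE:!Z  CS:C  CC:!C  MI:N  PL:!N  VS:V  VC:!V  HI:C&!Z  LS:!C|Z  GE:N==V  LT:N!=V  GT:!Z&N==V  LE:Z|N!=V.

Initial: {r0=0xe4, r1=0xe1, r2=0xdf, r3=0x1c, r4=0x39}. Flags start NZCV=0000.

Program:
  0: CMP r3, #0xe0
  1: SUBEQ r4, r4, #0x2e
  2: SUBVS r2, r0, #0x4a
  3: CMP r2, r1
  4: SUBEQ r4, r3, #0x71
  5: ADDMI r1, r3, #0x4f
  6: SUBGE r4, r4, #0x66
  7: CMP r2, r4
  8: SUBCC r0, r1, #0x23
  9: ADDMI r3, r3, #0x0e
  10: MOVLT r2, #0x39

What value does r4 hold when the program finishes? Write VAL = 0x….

0: ✓ CMP  NZCV=0000
1: · SUBEQ
2: · SUBVS
3: ✓ CMP  NZCV=1000
4: · SUBEQ
5: ✓ ADDMI  r1←0x6b
6: · SUBGE
7: ✓ CMP  NZCV=1010
8: · SUBCC
9: ✓ ADDMI  r3←0x2a
10: ✓ MOVLT  r2←0x39

VAL = 0x39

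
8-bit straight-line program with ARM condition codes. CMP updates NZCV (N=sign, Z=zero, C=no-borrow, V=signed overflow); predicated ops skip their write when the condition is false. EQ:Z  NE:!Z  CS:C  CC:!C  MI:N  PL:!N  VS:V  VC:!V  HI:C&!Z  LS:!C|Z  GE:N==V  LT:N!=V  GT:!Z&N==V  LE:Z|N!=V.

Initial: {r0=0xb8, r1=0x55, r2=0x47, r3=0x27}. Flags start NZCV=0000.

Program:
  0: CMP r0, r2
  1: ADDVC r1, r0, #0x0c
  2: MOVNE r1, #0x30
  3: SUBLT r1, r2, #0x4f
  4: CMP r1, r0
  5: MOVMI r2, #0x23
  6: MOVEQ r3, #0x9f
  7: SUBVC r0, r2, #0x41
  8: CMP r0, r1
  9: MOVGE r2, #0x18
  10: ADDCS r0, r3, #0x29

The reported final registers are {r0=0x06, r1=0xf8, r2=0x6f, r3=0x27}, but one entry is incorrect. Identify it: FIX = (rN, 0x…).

FIX = (r2, 0x18)

0: ✓ CMP  NZCV=0011
1: · ADDVC
2: ✓ MOVNE  r1←0x30
3: ✓ SUBLT  r1←0xf8
4: ✓ CMP  NZCV=0010
5: · MOVMI
6: · MOVEQ
7: ✓ SUBVC  r0←0x06
8: ✓ CMP  NZCV=0000
9: ✓ MOVGE  r2←0x18
10: · ADDCS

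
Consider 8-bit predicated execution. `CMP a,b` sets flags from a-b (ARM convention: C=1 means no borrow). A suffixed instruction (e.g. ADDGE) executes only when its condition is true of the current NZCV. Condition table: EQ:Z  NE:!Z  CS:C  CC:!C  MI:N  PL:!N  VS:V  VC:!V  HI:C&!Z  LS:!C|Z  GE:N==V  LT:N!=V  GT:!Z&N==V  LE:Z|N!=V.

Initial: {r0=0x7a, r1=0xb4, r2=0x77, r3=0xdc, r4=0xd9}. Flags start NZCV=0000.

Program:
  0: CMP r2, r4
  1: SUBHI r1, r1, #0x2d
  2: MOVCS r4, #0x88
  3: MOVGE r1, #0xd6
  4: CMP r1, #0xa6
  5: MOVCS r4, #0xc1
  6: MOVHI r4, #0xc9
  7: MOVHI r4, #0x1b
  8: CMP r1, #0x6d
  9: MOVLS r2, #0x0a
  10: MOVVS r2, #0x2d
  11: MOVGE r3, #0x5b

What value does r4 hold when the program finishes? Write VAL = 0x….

[0] flags=1001 → (cmp)
[1] flags=1001 HI?F → skip
[2] flags=1001 CS?F → skip
[3] flags=1001 GE?T → r1=0xd6
[4] flags=0010 → (cmp)
[5] flags=0010 CS?T → r4=0xc1
[6] flags=0010 HI?T → r4=0xc9
[7] flags=0010 HI?T → r4=0x1b
[8] flags=0011 → (cmp)
[9] flags=0011 LS?F → skip
[10] flags=0011 VS?T → r2=0x2d
[11] flags=0011 GE?F → skip

VAL = 0x1b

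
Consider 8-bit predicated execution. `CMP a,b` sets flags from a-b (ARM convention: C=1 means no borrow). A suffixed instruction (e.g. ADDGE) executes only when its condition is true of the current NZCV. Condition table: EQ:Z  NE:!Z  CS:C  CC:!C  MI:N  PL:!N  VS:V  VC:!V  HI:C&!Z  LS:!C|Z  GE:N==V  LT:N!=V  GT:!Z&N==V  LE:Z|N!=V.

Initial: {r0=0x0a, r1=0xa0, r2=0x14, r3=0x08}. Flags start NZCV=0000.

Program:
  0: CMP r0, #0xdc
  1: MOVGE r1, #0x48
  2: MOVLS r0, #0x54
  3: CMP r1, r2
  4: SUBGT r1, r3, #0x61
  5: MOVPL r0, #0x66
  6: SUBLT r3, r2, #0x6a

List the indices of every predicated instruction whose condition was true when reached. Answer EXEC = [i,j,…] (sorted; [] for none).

EXEC = [1,2,4,5]

0: ✓ CMP  NZCV=0000
1: ✓ MOVGE  r1←0x48
2: ✓ MOVLS  r0←0x54
3: ✓ CMP  NZCV=0010
4: ✓ SUBGT  r1←0xa7
5: ✓ MOVPL  r0←0x66
6: · SUBLT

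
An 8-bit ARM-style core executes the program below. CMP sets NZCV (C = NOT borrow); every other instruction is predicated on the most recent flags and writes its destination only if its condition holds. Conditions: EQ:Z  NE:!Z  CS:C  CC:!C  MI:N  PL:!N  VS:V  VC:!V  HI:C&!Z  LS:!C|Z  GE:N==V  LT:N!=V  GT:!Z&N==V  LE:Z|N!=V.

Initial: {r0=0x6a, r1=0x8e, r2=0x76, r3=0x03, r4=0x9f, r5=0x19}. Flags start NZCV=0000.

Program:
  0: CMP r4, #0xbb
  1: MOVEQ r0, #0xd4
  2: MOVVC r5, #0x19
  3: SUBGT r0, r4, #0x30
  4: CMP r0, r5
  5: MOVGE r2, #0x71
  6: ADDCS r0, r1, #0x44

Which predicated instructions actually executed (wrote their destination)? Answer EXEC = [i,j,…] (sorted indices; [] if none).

EXEC = [2,5,6]

0: ✓ CMP  NZCV=1000
1: · MOVEQ
2: ✓ MOVVC  r5←0x19
3: · SUBGT
4: ✓ CMP  NZCV=0010
5: ✓ MOVGE  r2←0x71
6: ✓ ADDCS  r0←0xd2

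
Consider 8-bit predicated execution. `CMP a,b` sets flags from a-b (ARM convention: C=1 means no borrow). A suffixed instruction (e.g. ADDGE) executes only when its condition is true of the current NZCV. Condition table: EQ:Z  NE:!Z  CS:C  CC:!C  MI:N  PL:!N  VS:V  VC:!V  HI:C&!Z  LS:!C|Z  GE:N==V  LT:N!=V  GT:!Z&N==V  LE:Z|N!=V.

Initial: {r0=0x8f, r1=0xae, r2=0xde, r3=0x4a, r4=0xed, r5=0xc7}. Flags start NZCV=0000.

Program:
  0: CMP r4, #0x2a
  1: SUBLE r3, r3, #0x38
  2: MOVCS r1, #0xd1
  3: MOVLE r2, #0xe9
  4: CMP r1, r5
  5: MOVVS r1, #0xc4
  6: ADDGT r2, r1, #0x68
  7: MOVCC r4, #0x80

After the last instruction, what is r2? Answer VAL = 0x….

[0] flags=1010 → (cmp)
[1] flags=1010 LE?T → r3=0x12
[2] flags=1010 CS?T → r1=0xd1
[3] flags=1010 LE?T → r2=0xe9
[4] flags=0010 → (cmp)
[5] flags=0010 VS?F → skip
[6] flags=0010 GT?T → r2=0x39
[7] flags=0010 CC?F → skip

VAL = 0x39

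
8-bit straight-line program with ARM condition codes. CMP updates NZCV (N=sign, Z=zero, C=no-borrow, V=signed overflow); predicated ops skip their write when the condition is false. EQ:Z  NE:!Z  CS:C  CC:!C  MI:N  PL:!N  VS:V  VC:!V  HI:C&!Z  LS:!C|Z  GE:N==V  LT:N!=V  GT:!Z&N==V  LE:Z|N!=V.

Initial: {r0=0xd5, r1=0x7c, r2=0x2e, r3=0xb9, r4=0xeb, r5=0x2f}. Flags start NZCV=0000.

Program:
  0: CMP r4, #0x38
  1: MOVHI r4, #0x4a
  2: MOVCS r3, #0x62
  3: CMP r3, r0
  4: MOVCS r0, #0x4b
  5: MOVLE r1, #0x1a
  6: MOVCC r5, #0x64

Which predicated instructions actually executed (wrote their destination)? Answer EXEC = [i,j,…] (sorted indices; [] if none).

EXEC = [1,2,6]

[0] flags=1010 → (cmp)
[1] flags=1010 HI?T → r4=0x4a
[2] flags=1010 CS?T → r3=0x62
[3] flags=1001 → (cmp)
[4] flags=1001 CS?F → skip
[5] flags=1001 LE?F → skip
[6] flags=1001 CC?T → r5=0x64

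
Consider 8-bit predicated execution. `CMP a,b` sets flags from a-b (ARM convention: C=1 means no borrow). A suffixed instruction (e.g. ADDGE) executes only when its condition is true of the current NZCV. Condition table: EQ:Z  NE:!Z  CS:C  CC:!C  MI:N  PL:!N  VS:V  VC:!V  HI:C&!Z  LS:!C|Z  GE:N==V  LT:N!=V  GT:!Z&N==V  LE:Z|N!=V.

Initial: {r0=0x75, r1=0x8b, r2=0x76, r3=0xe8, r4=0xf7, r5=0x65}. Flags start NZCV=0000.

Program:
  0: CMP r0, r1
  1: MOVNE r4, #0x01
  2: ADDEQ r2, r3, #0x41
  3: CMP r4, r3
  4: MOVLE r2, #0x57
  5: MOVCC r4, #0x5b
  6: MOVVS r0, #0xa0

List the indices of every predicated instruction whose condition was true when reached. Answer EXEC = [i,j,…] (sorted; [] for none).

[0] flags=1001 → (cmp)
[1] flags=1001 NE?T → r4=0x01
[2] flags=1001 EQ?F → skip
[3] flags=0000 → (cmp)
[4] flags=0000 LE?F → skip
[5] flags=0000 CC?T → r4=0x5b
[6] flags=0000 VS?F → skip

EXEC = [1,5]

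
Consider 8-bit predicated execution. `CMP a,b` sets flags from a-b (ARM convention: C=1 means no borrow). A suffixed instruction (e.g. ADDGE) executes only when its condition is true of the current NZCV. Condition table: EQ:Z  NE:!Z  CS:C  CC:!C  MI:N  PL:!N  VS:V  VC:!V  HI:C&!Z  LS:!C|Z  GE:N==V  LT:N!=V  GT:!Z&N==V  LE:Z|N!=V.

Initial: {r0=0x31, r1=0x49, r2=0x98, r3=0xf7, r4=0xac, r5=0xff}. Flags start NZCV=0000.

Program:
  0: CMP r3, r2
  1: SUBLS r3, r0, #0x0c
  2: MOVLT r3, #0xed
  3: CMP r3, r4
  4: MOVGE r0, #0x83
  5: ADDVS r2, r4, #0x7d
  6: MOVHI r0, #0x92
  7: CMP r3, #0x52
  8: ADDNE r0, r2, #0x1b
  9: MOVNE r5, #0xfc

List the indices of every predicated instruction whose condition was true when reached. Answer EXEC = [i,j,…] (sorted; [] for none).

0: ✓ CMP  NZCV=0010
1: · SUBLS
2: · MOVLT
3: ✓ CMP  NZCV=0010
4: ✓ MOVGE  r0←0x83
5: · ADDVS
6: ✓ MOVHI  r0←0x92
7: ✓ CMP  NZCV=1010
8: ✓ ADDNE  r0←0xb3
9: ✓ MOVNE  r5←0xfc

EXEC = [4,6,8,9]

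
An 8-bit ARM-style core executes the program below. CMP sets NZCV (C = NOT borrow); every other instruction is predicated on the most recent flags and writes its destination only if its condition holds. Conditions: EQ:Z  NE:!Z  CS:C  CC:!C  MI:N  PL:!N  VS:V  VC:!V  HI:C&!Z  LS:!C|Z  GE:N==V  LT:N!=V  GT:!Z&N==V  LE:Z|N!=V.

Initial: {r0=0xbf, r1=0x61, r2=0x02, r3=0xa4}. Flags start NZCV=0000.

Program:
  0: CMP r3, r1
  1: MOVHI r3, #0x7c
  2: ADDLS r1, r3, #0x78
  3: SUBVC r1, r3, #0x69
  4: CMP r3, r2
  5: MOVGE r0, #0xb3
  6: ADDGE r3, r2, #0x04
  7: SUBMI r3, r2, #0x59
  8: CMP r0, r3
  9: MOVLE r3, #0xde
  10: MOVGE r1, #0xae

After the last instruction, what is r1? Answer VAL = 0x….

0: ✓ CMP  NZCV=0011
1: ✓ MOVHI  r3←0x7c
2: · ADDLS
3: · SUBVC
4: ✓ CMP  NZCV=0010
5: ✓ MOVGE  r0←0xb3
6: ✓ ADDGE  r3←0x06
7: · SUBMI
8: ✓ CMP  NZCV=1010
9: ✓ MOVLE  r3←0xde
10: · MOVGE

VAL = 0x61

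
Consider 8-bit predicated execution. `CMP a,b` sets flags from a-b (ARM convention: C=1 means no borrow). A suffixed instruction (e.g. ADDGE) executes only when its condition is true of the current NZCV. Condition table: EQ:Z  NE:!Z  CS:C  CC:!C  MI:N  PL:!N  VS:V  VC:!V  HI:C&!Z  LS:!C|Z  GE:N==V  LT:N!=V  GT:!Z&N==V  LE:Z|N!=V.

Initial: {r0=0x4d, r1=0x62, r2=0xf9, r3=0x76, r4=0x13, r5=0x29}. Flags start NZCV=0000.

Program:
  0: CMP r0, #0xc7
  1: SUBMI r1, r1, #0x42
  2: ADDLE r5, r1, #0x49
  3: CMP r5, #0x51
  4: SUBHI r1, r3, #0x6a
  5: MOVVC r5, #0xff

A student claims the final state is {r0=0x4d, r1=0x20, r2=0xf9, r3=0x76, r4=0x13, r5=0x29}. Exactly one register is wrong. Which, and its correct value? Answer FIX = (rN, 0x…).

FIX = (r5, 0xff)

0: ✓ CMP  NZCV=1001
1: ✓ SUBMI  r1←0x20
2: · ADDLE
3: ✓ CMP  NZCV=1000
4: · SUBHI
5: ✓ MOVVC  r5←0xff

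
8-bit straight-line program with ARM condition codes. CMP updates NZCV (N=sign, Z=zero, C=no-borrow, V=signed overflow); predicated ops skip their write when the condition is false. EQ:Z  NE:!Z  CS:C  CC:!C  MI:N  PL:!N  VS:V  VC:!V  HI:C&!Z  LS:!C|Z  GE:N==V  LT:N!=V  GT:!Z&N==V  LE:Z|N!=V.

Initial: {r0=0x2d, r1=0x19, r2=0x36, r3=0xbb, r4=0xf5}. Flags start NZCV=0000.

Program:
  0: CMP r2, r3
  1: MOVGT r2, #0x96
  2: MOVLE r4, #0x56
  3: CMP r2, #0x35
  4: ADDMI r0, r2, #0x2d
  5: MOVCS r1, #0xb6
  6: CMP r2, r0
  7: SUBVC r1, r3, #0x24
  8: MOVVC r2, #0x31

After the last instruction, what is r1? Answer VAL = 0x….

0: ✓ CMP  NZCV=0000
1: ✓ MOVGT  r2←0x96
2: · MOVLE
3: ✓ CMP  NZCV=0011
4: · ADDMI
5: ✓ MOVCS  r1←0xb6
6: ✓ CMP  NZCV=0011
7: · SUBVC
8: · MOVVC

VAL = 0xb6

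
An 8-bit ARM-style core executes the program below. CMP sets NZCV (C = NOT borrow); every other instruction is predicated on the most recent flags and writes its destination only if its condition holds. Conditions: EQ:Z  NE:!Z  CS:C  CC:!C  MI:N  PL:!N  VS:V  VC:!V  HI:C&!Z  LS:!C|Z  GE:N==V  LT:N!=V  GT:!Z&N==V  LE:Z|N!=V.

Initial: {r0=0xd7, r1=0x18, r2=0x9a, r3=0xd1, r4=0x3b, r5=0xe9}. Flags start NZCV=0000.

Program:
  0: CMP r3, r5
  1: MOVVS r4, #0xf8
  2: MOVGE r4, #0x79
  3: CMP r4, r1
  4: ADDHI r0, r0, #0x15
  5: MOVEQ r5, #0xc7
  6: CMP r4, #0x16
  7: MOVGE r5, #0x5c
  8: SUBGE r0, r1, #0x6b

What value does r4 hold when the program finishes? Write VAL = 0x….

0: ✓ CMP  NZCV=1000
1: · MOVVS
2: · MOVGE
3: ✓ CMP  NZCV=0010
4: ✓ ADDHI  r0←0xec
5: · MOVEQ
6: ✓ CMP  NZCV=0010
7: ✓ MOVGE  r5←0x5c
8: ✓ SUBGE  r0←0xad

VAL = 0x3b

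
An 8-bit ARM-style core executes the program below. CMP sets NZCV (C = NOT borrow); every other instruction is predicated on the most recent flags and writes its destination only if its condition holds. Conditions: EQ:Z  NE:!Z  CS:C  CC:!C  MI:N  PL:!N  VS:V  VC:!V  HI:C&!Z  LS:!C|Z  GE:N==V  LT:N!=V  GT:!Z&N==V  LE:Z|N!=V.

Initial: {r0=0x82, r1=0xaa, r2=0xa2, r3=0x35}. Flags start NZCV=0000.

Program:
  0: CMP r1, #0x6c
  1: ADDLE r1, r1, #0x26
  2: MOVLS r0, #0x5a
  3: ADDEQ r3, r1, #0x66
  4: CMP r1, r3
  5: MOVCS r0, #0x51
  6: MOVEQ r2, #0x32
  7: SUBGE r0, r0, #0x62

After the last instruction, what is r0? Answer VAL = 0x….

0: ✓ CMP  NZCV=0011
1: ✓ ADDLE  r1←0xd0
2: · MOVLS
3: · ADDEQ
4: ✓ CMP  NZCV=1010
5: ✓ MOVCS  r0←0x51
6: · MOVEQ
7: · SUBGE

VAL = 0x51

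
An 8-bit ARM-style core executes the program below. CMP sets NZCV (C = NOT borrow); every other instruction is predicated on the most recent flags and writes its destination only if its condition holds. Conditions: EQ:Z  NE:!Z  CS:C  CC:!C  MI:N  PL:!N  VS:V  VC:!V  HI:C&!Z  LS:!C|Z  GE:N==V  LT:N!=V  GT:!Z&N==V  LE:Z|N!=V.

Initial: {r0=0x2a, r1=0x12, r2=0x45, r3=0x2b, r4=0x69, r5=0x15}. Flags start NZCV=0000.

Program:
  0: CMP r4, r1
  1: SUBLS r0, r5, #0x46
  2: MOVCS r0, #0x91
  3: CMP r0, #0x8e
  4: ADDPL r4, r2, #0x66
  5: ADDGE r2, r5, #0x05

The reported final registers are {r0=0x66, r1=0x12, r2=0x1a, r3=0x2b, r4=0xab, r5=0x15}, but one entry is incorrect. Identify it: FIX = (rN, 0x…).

FIX = (r0, 0x91)

0: ✓ CMP  NZCV=0010
1: · SUBLS
2: ✓ MOVCS  r0←0x91
3: ✓ CMP  NZCV=0010
4: ✓ ADDPL  r4←0xab
5: ✓ ADDGE  r2←0x1a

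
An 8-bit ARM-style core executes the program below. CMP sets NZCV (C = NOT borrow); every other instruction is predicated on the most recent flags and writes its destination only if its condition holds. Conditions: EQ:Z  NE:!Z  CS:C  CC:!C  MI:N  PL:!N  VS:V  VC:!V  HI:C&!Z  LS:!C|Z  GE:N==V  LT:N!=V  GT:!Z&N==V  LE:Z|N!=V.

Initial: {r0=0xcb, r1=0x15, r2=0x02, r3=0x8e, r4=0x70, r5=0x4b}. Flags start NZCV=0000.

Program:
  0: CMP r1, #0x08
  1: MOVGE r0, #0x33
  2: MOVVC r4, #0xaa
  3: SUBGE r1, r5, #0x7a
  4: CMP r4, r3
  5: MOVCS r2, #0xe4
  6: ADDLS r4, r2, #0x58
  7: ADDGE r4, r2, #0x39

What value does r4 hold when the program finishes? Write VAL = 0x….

0: ✓ CMP  NZCV=0010
1: ✓ MOVGE  r0←0x33
2: ✓ MOVVC  r4←0xaa
3: ✓ SUBGE  r1←0xd1
4: ✓ CMP  NZCV=0010
5: ✓ MOVCS  r2←0xe4
6: · ADDLS
7: ✓ ADDGE  r4←0x1d

VAL = 0x1d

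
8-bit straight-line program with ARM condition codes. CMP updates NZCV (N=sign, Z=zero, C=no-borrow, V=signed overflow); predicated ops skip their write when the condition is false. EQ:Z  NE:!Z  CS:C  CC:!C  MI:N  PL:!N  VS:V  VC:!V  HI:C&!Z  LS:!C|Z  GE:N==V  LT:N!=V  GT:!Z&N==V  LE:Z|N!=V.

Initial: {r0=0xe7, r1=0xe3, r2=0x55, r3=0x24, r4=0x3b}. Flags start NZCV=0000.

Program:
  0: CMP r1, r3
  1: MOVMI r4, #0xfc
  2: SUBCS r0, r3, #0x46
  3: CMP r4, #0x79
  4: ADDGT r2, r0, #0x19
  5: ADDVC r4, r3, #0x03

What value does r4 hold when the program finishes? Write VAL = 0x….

VAL = 0x27

0: ✓ CMP  NZCV=1010
1: ✓ MOVMI  r4←0xfc
2: ✓ SUBCS  r0←0xde
3: ✓ CMP  NZCV=1010
4: · ADDGT
5: ✓ ADDVC  r4←0x27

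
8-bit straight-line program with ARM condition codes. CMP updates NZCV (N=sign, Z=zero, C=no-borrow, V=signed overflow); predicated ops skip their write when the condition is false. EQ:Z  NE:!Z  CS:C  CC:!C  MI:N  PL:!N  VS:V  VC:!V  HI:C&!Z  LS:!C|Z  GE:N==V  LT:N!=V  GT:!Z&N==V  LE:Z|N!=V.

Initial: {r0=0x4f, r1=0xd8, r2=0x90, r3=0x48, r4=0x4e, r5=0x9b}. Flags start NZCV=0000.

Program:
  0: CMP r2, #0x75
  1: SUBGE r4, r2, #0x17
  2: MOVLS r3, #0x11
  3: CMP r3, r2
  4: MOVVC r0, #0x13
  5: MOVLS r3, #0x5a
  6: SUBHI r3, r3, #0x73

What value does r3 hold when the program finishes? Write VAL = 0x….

VAL = 0x5a

0: ✓ CMP  NZCV=0011
1: · SUBGE
2: · MOVLS
3: ✓ CMP  NZCV=1001
4: · MOVVC
5: ✓ MOVLS  r3←0x5a
6: · SUBHI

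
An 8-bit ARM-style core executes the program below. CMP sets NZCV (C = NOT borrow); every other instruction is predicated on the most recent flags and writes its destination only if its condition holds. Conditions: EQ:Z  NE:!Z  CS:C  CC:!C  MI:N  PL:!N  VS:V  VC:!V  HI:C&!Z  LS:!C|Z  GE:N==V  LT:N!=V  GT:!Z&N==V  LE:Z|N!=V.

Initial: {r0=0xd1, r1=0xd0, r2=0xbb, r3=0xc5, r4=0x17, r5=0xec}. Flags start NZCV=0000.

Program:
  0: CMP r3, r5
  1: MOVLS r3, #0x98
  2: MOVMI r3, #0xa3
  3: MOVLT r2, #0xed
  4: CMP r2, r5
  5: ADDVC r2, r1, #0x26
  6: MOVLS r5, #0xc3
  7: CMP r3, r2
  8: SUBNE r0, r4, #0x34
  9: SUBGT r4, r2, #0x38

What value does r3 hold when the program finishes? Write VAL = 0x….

VAL = 0xa3

0: ✓ CMP  NZCV=1000
1: ✓ MOVLS  r3←0x98
2: ✓ MOVMI  r3←0xa3
3: ✓ MOVLT  r2←0xed
4: ✓ CMP  NZCV=0010
5: ✓ ADDVC  r2←0xf6
6: · MOVLS
7: ✓ CMP  NZCV=1000
8: ✓ SUBNE  r0←0xe3
9: · SUBGT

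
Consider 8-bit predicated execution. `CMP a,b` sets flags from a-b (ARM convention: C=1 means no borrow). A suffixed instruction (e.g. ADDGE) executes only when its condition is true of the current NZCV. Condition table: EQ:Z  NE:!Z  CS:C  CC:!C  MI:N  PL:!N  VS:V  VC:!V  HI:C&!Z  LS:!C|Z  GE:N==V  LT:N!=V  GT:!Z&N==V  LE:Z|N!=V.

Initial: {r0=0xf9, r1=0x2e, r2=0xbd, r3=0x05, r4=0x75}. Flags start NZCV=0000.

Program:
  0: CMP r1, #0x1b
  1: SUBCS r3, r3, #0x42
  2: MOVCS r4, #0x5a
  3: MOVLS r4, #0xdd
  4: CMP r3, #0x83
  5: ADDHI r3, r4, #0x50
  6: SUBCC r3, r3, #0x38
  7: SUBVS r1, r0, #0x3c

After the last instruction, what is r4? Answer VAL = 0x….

[0] flags=0010 → (cmp)
[1] flags=0010 CS?T → r3=0xc3
[2] flags=0010 CS?T → r4=0x5a
[3] flags=0010 LS?F → skip
[4] flags=0010 → (cmp)
[5] flags=0010 HI?T → r3=0xaa
[6] flags=0010 CC?F → skip
[7] flags=0010 VS?F → skip

VAL = 0x5a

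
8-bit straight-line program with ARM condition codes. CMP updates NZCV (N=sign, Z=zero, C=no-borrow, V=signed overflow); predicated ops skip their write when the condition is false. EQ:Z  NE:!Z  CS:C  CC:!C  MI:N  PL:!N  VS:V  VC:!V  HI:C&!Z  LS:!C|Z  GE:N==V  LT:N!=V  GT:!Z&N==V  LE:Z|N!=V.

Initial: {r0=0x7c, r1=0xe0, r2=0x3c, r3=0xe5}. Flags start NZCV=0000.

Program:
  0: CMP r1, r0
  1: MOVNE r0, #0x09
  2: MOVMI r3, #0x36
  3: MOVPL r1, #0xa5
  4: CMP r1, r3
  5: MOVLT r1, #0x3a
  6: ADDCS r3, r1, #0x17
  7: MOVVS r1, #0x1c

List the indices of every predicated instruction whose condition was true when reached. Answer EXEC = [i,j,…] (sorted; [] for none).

0: ✓ CMP  NZCV=0011
1: ✓ MOVNE  r0←0x09
2: · MOVMI
3: ✓ MOVPL  r1←0xa5
4: ✓ CMP  NZCV=1000
5: ✓ MOVLT  r1←0x3a
6: · ADDCS
7: · MOVVS

EXEC = [1,3,5]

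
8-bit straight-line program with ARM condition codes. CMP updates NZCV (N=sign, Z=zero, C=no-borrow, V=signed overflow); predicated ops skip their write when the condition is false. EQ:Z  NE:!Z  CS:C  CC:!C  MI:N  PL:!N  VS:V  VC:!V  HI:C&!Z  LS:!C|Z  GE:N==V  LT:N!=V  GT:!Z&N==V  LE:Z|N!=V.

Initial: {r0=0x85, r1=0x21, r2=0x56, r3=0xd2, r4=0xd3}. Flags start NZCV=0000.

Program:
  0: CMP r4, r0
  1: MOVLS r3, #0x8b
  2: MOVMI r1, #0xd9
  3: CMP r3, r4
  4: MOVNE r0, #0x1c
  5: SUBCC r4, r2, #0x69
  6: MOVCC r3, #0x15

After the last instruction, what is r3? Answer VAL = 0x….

0: ✓ CMP  NZCV=0010
1: · MOVLS
2: · MOVMI
3: ✓ CMP  NZCV=1000
4: ✓ MOVNE  r0←0x1c
5: ✓ SUBCC  r4←0xed
6: ✓ MOVCC  r3←0x15

VAL = 0x15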